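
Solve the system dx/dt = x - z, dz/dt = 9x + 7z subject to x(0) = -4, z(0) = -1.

x(t) = 13te^(4t) - 4e^(4t), z(t) = -39te^(4t) - e^(4t)

Coefficient matrix A = [[1, -1], [9, 7]].
Characteristic polynomial det(A - λI) = λ^2 - 8λ + 16 = 0.
Single eigenvalue λ = 4 with algebraic multiplicity 2.
Eigenvector v = (-1,3); generalized eigenvector w with (A-λI)w=v is (1,-2).
General solution: e^(4t)[c_1·v + c_2·(t·v + w)].
Applying x(0)=-4, z(0)=-1 gives c_1=-9, c_2=-13.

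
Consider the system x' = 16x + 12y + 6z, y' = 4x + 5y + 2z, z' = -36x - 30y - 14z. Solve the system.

x(t) = K_1e^(4t) - 3K_3e^(2t), y(t) = K_2e^(t) + 2K_3e^(2t), z(t) = -2K_1e^(4t) - 2K_2e^(t) + 3K_3e^(2t)

Coefficient matrix A = [[16, 12, 6], [4, 5, 2], [-36, -30, -14]].
det(A - λI) = 0 gives eigenvalues λ = 4, 1, 2.
For λ=4: eigenvector (1,0,-2).
For λ=1: eigenvector (0,1,-2).
For λ=2: eigenvector (-3,2,3).
General solution: K_1e^(4t)(1,0,-2) + K_2e^(t)(0,1,-2) + K_3e^(2t)(-3,2,3).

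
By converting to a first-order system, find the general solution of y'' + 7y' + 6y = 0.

Let x_1 = y, x_2 = y'. Then x_1' = x_2 and x_2' = -6x_1 - 7x_2.
A = [[0,1],[-6,-7]]; det(A-λI) = λ^2 + 7λ + 6.
Eigenvalues λ = -1, -6 with eigenvectors (1,-1), (1,-6).

y(t) = c_1e^(-t) + c_2e^(-6t)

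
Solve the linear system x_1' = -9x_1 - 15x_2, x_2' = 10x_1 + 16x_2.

x_1(t) = -3c_1e^(t) - c_2e^(6t), x_2(t) = 2c_1e^(t) + c_2e^(6t)

Coefficient matrix A = [[-9, -15], [10, 16]].
Characteristic polynomial det(A - λI) = λ^2 - 7λ + 6 = 0.
Eigenvalues λ = 1, 6.
For λ=1: (A-λI) row 1 is [-10, -15], so an eigenvector is (-3, 2).
For λ=6: (A-λI) row 1 is [-15, -15], so an eigenvector is (-1, 1).
General solution: c_1e^(t)(-3,2) + c_2e^(6t)(-1,1).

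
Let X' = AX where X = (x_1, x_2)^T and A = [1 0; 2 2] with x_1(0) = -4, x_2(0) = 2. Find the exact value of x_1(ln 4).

A = [[1,0],[2,2]]; eigenvalues λ = 1, 2.
Eigenvectors: (-1,2) for λ=1, (0,-1) for λ=2.
From the initial condition, c_1 = 4, c_2 = 6.
x_1(ln 4) = (4)(4^1)(-1) + (6)(4^2)(0) = -16.

-16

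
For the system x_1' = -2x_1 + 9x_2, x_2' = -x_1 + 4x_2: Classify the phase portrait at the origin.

unstable improper node

A = [[-2,9],[-1,4]]; det(A-λI) = λ^2 - 2λ + 1.
repeated λ = 1 with a single eigenvector.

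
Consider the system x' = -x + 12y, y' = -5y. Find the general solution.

Coefficient matrix A = [[-1, 12], [0, -5]].
Characteristic polynomial det(A - λI) = λ^2 + 6λ + 5 = 0.
Eigenvalues λ = -1, -5.
For λ=-1: (A-λI) row 1 is [0, 12], so an eigenvector is (1, 0).
For λ=-5: (A-λI) row 1 is [4, 12], so an eigenvector is (3, -1).
General solution: K_1e^(-t)(1,0) + K_2e^(-5t)(3,-1).

x(t) = K_1e^(-t) + 3K_2e^(-5t), y(t) = -K_2e^(-5t)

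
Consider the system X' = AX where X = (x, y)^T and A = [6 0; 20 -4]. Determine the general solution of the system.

x(t) = -c_2e^(6t), y(t) = -c_1e^(-4t) - 2c_2e^(6t)

Coefficient matrix A = [[6, 0], [20, -4]].
Characteristic polynomial det(A - λI) = λ^2 - 2λ - 24 = 0.
Eigenvalues λ = -4, 6.
For λ=-4: (A-λI) row 1 is [10, 0], so an eigenvector is (0, -1).
For λ=6: (A-λI) row 2 is [20, -10], so an eigenvector is (-1, -2).
General solution: c_1e^(-4t)(0,-1) + c_2e^(6t)(-1,-2).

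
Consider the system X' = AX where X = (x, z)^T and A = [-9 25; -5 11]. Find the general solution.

Coefficient matrix A = [[-9, 25], [-5, 11]].
Characteristic polynomial det(A - λI) = λ^2 - 2λ + 26 = 0.
Eigenvalues λ = 1 ± 5i (complex conjugate pair).
For λ=1+5i: an eigenvector is (-2,-1) - i(-1,0) = (-2 + i, -1).
A real fundamental pair from Re and Im of e^((1+5i)t)v: X_1 = e^(t)(cos(5t)·(-2,-1) + sin(5t)·(-1,0)), X_2 = e^(t)(sin(5t)·(-2,-1) - cos(5t)·(-1,0)).
General solution: K_1X_1 + K_2X_2.

x(t) = -K_1e^(t)sin(5t) - 2K_1e^(t)cos(5t) - 2K_2e^(t)sin(5t) + K_2e^(t)cos(5t), z(t) = -K_1e^(t)cos(5t) - K_2e^(t)sin(5t)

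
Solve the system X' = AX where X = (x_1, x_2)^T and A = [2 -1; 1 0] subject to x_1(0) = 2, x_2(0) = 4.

x_1(t) = -2te^(t) + 2e^(t), x_2(t) = -2te^(t) + 4e^(t)

Coefficient matrix A = [[2, -1], [1, 0]].
Characteristic polynomial det(A - λI) = λ^2 - 2λ + 1 = 0.
Single eigenvalue λ = 1 with algebraic multiplicity 2.
Eigenvector v = (1,1); generalized eigenvector w with (A-λI)w=v is (3,2).
General solution: e^(t)[C_1·v + C_2·(t·v + w)].
Applying x_1(0)=2, x_2(0)=4 gives C_1=8, C_2=-2.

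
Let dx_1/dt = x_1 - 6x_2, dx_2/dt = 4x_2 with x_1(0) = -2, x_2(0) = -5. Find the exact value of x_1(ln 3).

774

A = [[1,-6],[0,4]]; eigenvalues λ = 1, 4.
Eigenvectors: (-1,0) for λ=1, (-2,1) for λ=4.
From the initial condition, c_1 = 12, c_2 = -5.
x_1(ln 3) = (12)(3^1)(-1) + (-5)(3^4)(-2) = 774.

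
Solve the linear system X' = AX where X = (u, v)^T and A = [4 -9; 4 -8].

u(t) = -3c_1e^(-2t) - 3c_2te^(-2t) - 2c_2e^(-2t), v(t) = -2c_1e^(-2t) - 2c_2te^(-2t) - c_2e^(-2t)

Coefficient matrix A = [[4, -9], [4, -8]].
Characteristic polynomial det(A - λI) = λ^2 + 4λ + 4 = 0.
Single eigenvalue λ = -2 with algebraic multiplicity 2.
Eigenvector v = (-3,-2); generalized eigenvector w with (A-λI)w=v is (-2,-1).
General solution: e^(-2t)[c_1·v + c_2·(t·v + w)].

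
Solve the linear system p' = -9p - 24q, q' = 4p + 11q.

Coefficient matrix A = [[-9, -24], [4, 11]].
Characteristic polynomial det(A - λI) = λ^2 - 2λ - 3 = 0.
Eigenvalues λ = -1, 3.
For λ=-1: (A-λI) row 1 is [-8, -24], so an eigenvector is (3, -1).
For λ=3: (A-λI) row 1 is [-12, -24], so an eigenvector is (-2, 1).
General solution: C_1e^(-t)(3,-1) + C_2e^(3t)(-2,1).

p(t) = 3C_1e^(-t) - 2C_2e^(3t), q(t) = -C_1e^(-t) + C_2e^(3t)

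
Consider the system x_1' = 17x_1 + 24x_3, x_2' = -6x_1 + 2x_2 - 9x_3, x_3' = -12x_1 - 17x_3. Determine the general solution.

x_1(t) = 3K_1e^(t) - 4K_3e^(-t), x_2(t) = K_2e^(2t) + K_3e^(-t), x_3(t) = -2K_1e^(t) + 3K_3e^(-t)

Coefficient matrix A = [[17, 0, 24], [-6, 2, -9], [-12, 0, -17]].
det(A - λI) = 0 gives eigenvalues λ = 1, 2, -1.
For λ=1: eigenvector (3,0,-2).
For λ=2: eigenvector (0,1,0).
For λ=-1: eigenvector (-4,1,3).
General solution: K_1e^(t)(3,0,-2) + K_2e^(2t)(0,1,0) + K_3e^(-t)(-4,1,3).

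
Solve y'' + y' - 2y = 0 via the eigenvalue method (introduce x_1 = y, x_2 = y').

y(t) = C_1e^(t) + C_2e^(-2t)

Let x_1 = y, x_2 = y'. Then x_1' = x_2 and x_2' = 2x_1 - x_2.
A = [[0,1],[2,-1]]; det(A-λI) = λ^2 + λ - 2.
Eigenvalues λ = 1, -2 with eigenvectors (1,1), (1,-2).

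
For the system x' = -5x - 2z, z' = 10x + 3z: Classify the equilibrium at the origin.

stable spiral

A = [[-5,-2],[10,3]]; det(A-λI) = λ^2 + 2λ + 5.
λ = -1 ± 2i: negative real part.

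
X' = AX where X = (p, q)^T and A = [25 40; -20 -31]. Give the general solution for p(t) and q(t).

Coefficient matrix A = [[25, 40], [-20, -31]].
Characteristic polynomial det(A - λI) = λ^2 + 6λ + 25 = 0.
Eigenvalues λ = -3 ± 4i (complex conjugate pair).
For λ=-3+4i: an eigenvector is (-1,1) - i(3,-2) = (-1 - 3i, 1 + 2i).
A real fundamental pair from Re and Im of e^((-3+4i)t)v: X_1 = e^(-3t)(cos(4t)·(-1,1) + sin(4t)·(3,-2)), X_2 = e^(-3t)(sin(4t)·(-1,1) - cos(4t)·(3,-2)).
General solution: c_1X_1 + c_2X_2.

p(t) = 3c_1e^(-3t)sin(4t) - c_1e^(-3t)cos(4t) - c_2e^(-3t)sin(4t) - 3c_2e^(-3t)cos(4t), q(t) = -2c_1e^(-3t)sin(4t) + c_1e^(-3t)cos(4t) + c_2e^(-3t)sin(4t) + 2c_2e^(-3t)cos(4t)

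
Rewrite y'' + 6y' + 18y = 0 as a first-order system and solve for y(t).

Let x_1 = y, x_2 = y'. Then x_1' = x_2 and x_2' = -18x_1 - 6x_2.
A = [[0,1],[-18,-6]]; det(A-λI) = λ^2 + 6λ + 18.
Eigenvalues λ = -3 ± 3i.

y(t) = c_1e^(-3t)cos(3t) + c_2e^(-3t)sin(3t)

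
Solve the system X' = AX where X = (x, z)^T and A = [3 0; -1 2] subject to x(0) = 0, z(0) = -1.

Coefficient matrix A = [[3, 0], [-1, 2]].
Characteristic polynomial det(A - λI) = λ^2 - 5λ + 6 = 0.
Eigenvalues λ = 2, 3.
For λ=2: (A-λI) row 1 is [1, 0], so an eigenvector is (0, 1).
For λ=3: (A-λI) row 2 is [-1, -1], so an eigenvector is (-1, 1).
General solution: C_1e^(2t)(0,1) + C_2e^(3t)(-1,1).
Applying x(0)=0, z(0)=-1 gives C_1=-1, C_2=0.

x(t) = 0, z(t) = -e^(2t)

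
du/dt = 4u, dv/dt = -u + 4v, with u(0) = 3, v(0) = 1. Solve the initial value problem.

Coefficient matrix A = [[4, 0], [-1, 4]].
Characteristic polynomial det(A - λI) = λ^2 - 8λ + 16 = 0.
Single eigenvalue λ = 4 with algebraic multiplicity 2.
Eigenvector v = (0,1); generalized eigenvector w with (A-λI)w=v is (-1,-1).
General solution: e^(4t)[C_1·v + C_2·(t·v + w)].
Applying u(0)=3, v(0)=1 gives C_1=-2, C_2=-3.

u(t) = 3e^(4t), v(t) = -3te^(4t) + e^(4t)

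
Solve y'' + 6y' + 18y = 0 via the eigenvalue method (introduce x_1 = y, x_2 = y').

Let x_1 = y, x_2 = y'. Then x_1' = x_2 and x_2' = -18x_1 - 6x_2.
A = [[0,1],[-18,-6]]; det(A-λI) = λ^2 + 6λ + 18.
Eigenvalues λ = -3 ± 3i.

y(t) = C_1e^(-3t)cos(3t) + C_2e^(-3t)sin(3t)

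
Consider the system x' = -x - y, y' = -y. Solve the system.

Coefficient matrix A = [[-1, -1], [0, -1]].
Characteristic polynomial det(A - λI) = λ^2 + 2λ + 1 = 0.
Single eigenvalue λ = -1 with algebraic multiplicity 2.
Eigenvector v = (1,0); generalized eigenvector w with (A-λI)w=v is (-1,-1).
General solution: e^(-t)[C_1·v + C_2·(t·v + w)].

x(t) = C_1e^(-t) + C_2te^(-t) - C_2e^(-t), y(t) = -C_2e^(-t)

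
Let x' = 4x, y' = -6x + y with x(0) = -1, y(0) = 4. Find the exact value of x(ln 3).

A = [[4,0],[-6,1]]; eigenvalues λ = 4, 1.
Eigenvectors: (-1,2) for λ=4, (0,1) for λ=1.
From the initial condition, c_1 = 1, c_2 = 2.
x(ln 3) = (1)(3^4)(-1) + (2)(3^1)(0) = -81.

-81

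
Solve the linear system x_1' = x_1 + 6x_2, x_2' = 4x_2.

Coefficient matrix A = [[1, 6], [0, 4]].
Characteristic polynomial det(A - λI) = λ^2 - 5λ + 4 = 0.
Eigenvalues λ = 4, 1.
For λ=4: (A-λI) row 1 is [-3, 6], so an eigenvector is (-2, -1).
For λ=1: (A-λI) row 1 is [0, 6], so an eigenvector is (-1, 0).
General solution: C_1e^(4t)(-2,-1) + C_2e^(t)(-1,0).

x_1(t) = -2C_1e^(4t) - C_2e^(t), x_2(t) = -C_1e^(4t)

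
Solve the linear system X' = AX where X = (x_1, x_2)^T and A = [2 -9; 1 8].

Coefficient matrix A = [[2, -9], [1, 8]].
Characteristic polynomial det(A - λI) = λ^2 - 10λ + 25 = 0.
Single eigenvalue λ = 5 with algebraic multiplicity 2.
Eigenvector v = (3,-1); generalized eigenvector w with (A-λI)w=v is (2,-1).
General solution: e^(5t)[K_1·v + K_2·(t·v + w)].

x_1(t) = 3K_1e^(5t) + 3K_2te^(5t) + 2K_2e^(5t), x_2(t) = -K_1e^(5t) - K_2te^(5t) - K_2e^(5t)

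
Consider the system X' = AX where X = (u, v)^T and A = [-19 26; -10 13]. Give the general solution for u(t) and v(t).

Coefficient matrix A = [[-19, 26], [-10, 13]].
Characteristic polynomial det(A - λI) = λ^2 + 6λ + 13 = 0.
Eigenvalues λ = -3 ± 2i (complex conjugate pair).
For λ=-3+2i: an eigenvector is (-3,-2) - i(-2,-1) = (-3 + 2i, -2 + i).
A real fundamental pair from Re and Im of e^((-3+2i)t)v: X_1 = e^(-3t)(cos(2t)·(-3,-2) + sin(2t)·(-2,-1)), X_2 = e^(-3t)(sin(2t)·(-3,-2) - cos(2t)·(-2,-1)).
General solution: C_1X_1 + C_2X_2.

u(t) = -2C_1e^(-3t)sin(2t) - 3C_1e^(-3t)cos(2t) - 3C_2e^(-3t)sin(2t) + 2C_2e^(-3t)cos(2t), v(t) = -C_1e^(-3t)sin(2t) - 2C_1e^(-3t)cos(2t) - 2C_2e^(-3t)sin(2t) + C_2e^(-3t)cos(2t)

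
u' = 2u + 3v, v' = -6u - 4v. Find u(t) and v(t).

u(t) = C_1e^(-t)sin(3t) - C_2e^(-t)cos(3t), v(t) = -C_1e^(-t)sin(3t) + C_1e^(-t)cos(3t) + C_2e^(-t)sin(3t) + C_2e^(-t)cos(3t)

Coefficient matrix A = [[2, 3], [-6, -4]].
Characteristic polynomial det(A - λI) = λ^2 + 2λ + 10 = 0.
Eigenvalues λ = -1 ± 3i (complex conjugate pair).
For λ=-1+3i: an eigenvector is (0,1) - i(1,-1) = (0 - i, 1 + i).
A real fundamental pair from Re and Im of e^((-1+3i)t)v: X_1 = e^(-t)(cos(3t)·(0,1) + sin(3t)·(1,-1)), X_2 = e^(-t)(sin(3t)·(0,1) - cos(3t)·(1,-1)).
General solution: C_1X_1 + C_2X_2.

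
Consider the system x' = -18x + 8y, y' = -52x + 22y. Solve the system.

Coefficient matrix A = [[-18, 8], [-52, 22]].
Characteristic polynomial det(A - λI) = λ^2 - 4λ + 20 = 0.
Eigenvalues λ = 2 ± 4i (complex conjugate pair).
For λ=2+4i: an eigenvector is (1,3) - i(1,2) = (1 - i, 3 - 2i).
A real fundamental pair from Re and Im of e^((2+4i)t)v: X_1 = e^(2t)(cos(4t)·(1,3) + sin(4t)·(1,2)), X_2 = e^(2t)(sin(4t)·(1,3) - cos(4t)·(1,2)).
General solution: K_1X_1 + K_2X_2.

x(t) = K_1e^(2t)sin(4t) + K_1e^(2t)cos(4t) + K_2e^(2t)sin(4t) - K_2e^(2t)cos(4t), y(t) = 2K_1e^(2t)sin(4t) + 3K_1e^(2t)cos(4t) + 3K_2e^(2t)sin(4t) - 2K_2e^(2t)cos(4t)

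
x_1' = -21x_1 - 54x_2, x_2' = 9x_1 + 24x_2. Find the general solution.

x_1(t) = -3C_1e^(-3t) - 2C_2e^(6t), x_2(t) = C_1e^(-3t) + C_2e^(6t)

Coefficient matrix A = [[-21, -54], [9, 24]].
Characteristic polynomial det(A - λI) = λ^2 - 3λ - 18 = 0.
Eigenvalues λ = -3, 6.
For λ=-3: (A-λI) row 1 is [-18, -54], so an eigenvector is (-3, 1).
For λ=6: (A-λI) row 1 is [-27, -54], so an eigenvector is (-2, 1).
General solution: C_1e^(-3t)(-3,1) + C_2e^(6t)(-2,1).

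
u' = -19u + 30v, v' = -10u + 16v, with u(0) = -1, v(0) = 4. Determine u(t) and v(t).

Coefficient matrix A = [[-19, 30], [-10, 16]].
Characteristic polynomial det(A - λI) = λ^2 + 3λ - 4 = 0.
Eigenvalues λ = -4, 1.
For λ=-4: (A-λI) row 1 is [-15, 30], so an eigenvector is (-2, -1).
For λ=1: (A-λI) row 1 is [-20, 30], so an eigenvector is (3, 2).
General solution: K_1e^(-4t)(-2,-1) + K_2e^(t)(3,2).
Applying u(0)=-1, v(0)=4 gives K_1=14, K_2=9.

u(t) = 27e^(t) - 28e^(-4t), v(t) = 18e^(t) - 14e^(-4t)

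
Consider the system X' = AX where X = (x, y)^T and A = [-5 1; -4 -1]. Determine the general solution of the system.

x(t) = c_1e^(-3t) + c_2te^(-3t) - c_2e^(-3t), y(t) = 2c_1e^(-3t) + 2c_2te^(-3t) - c_2e^(-3t)

Coefficient matrix A = [[-5, 1], [-4, -1]].
Characteristic polynomial det(A - λI) = λ^2 + 6λ + 9 = 0.
Single eigenvalue λ = -3 with algebraic multiplicity 2.
Eigenvector v = (1,2); generalized eigenvector w with (A-λI)w=v is (-1,-1).
General solution: e^(-3t)[c_1·v + c_2·(t·v + w)].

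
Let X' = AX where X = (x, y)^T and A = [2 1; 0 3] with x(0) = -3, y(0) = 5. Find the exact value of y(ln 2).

A = [[2,1],[0,3]]; eigenvalues λ = 3, 2.
Eigenvectors: (-1,-1) for λ=3, (1,0) for λ=2.
From the initial condition, c_1 = -5, c_2 = -8.
y(ln 2) = (-5)(2^3)(-1) + (-8)(2^2)(0) = 40.

40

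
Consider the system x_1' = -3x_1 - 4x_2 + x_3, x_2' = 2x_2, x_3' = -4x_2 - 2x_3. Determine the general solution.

x_1(t) = c_1e^(2t) + c_2e^(-2t) + c_3e^(-3t), x_2(t) = -c_1e^(2t), x_3(t) = c_1e^(2t) + c_2e^(-2t)

Coefficient matrix A = [[-3, -4, 1], [0, 2, 0], [0, -4, -2]].
det(A - λI) = 0 gives eigenvalues λ = 2, -2, -3.
For λ=2: eigenvector (1,-1,1).
For λ=-2: eigenvector (1,0,1).
For λ=-3: eigenvector (1,0,0).
General solution: c_1e^(2t)(1,-1,1) + c_2e^(-2t)(1,0,1) + c_3e^(-3t)(1,0,0).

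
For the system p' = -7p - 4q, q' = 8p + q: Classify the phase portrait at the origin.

A = [[-7,-4],[8,1]]; det(A-λI) = λ^2 + 6λ + 25.
λ = -3 ± 4i: negative real part.

stable spiral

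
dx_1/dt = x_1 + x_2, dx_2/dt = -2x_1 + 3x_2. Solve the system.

Coefficient matrix A = [[1, 1], [-2, 3]].
Characteristic polynomial det(A - λI) = λ^2 - 4λ + 5 = 0.
Eigenvalues λ = 2 ± i (complex conjugate pair).
For λ=2+i: an eigenvector is (-1,-1) - i(0,1) = (-1, -1 - i).
A real fundamental pair from Re and Im of e^((2+i)t)v: X_1 = e^(2t)(cos(t)·(-1,-1) + sin(t)·(0,1)), X_2 = e^(2t)(sin(t)·(-1,-1) - cos(t)·(0,1)).
General solution: c_1X_1 + c_2X_2.

x_1(t) = -c_1e^(2t)cos(t) - c_2e^(2t)sin(t), x_2(t) = c_1e^(2t)sin(t) - c_1e^(2t)cos(t) - c_2e^(2t)sin(t) - c_2e^(2t)cos(t)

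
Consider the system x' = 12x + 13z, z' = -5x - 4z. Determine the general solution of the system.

Coefficient matrix A = [[12, 13], [-5, -4]].
Characteristic polynomial det(A - λI) = λ^2 - 8λ + 17 = 0.
Eigenvalues λ = 4 ± i (complex conjugate pair).
For λ=4+i: an eigenvector is (-2,1) - i(-3,2) = (-2 + 3i, 1 - 2i).
A real fundamental pair from Re and Im of e^((4+i)t)v: X_1 = e^(4t)(cos(t)·(-2,1) + sin(t)·(-3,2)), X_2 = e^(4t)(sin(t)·(-2,1) - cos(t)·(-3,2)).
General solution: C_1X_1 + C_2X_2.

x(t) = -3C_1e^(4t)sin(t) - 2C_1e^(4t)cos(t) - 2C_2e^(4t)sin(t) + 3C_2e^(4t)cos(t), z(t) = 2C_1e^(4t)sin(t) + C_1e^(4t)cos(t) + C_2e^(4t)sin(t) - 2C_2e^(4t)cos(t)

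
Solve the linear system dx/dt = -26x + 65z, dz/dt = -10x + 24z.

Coefficient matrix A = [[-26, 65], [-10, 24]].
Characteristic polynomial det(A - λI) = λ^2 + 2λ + 26 = 0.
Eigenvalues λ = -1 ± 5i (complex conjugate pair).
For λ=-1+5i: an eigenvector is (-2,-1) - i(-3,-1) = (-2 + 3i, -1 + i).
A real fundamental pair from Re and Im of e^((-1+5i)t)v: X_1 = e^(-t)(cos(5t)·(-2,-1) + sin(5t)·(-3,-1)), X_2 = e^(-t)(sin(5t)·(-2,-1) - cos(5t)·(-3,-1)).
General solution: c_1X_1 + c_2X_2.

x(t) = -3c_1e^(-t)sin(5t) - 2c_1e^(-t)cos(5t) - 2c_2e^(-t)sin(5t) + 3c_2e^(-t)cos(5t), z(t) = -c_1e^(-t)sin(5t) - c_1e^(-t)cos(5t) - c_2e^(-t)sin(5t) + c_2e^(-t)cos(5t)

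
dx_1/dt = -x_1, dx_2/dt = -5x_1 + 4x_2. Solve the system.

Coefficient matrix A = [[-1, 0], [-5, 4]].
Characteristic polynomial det(A - λI) = λ^2 - 3λ - 4 = 0.
Eigenvalues λ = -1, 4.
For λ=-1: (A-λI) row 2 is [-5, 5], so an eigenvector is (1, 1).
For λ=4: (A-λI) row 1 is [-5, 0], so an eigenvector is (0, -1).
General solution: c_1e^(-t)(1,1) + c_2e^(4t)(0,-1).

x_1(t) = c_1e^(-t), x_2(t) = c_1e^(-t) - c_2e^(4t)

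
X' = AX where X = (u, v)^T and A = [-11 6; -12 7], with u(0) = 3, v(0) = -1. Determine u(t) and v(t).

Coefficient matrix A = [[-11, 6], [-12, 7]].
Characteristic polynomial det(A - λI) = λ^2 + 4λ - 5 = 0.
Eigenvalues λ = -5, 1.
For λ=-5: (A-λI) row 1 is [-6, 6], so an eigenvector is (-1, -1).
For λ=1: (A-λI) row 1 is [-12, 6], so an eigenvector is (1, 2).
General solution: K_1e^(-5t)(-1,-1) + K_2e^(t)(1,2).
Applying u(0)=3, v(0)=-1 gives K_1=-7, K_2=-4.

u(t) = -4e^(t) + 7e^(-5t), v(t) = -8e^(t) + 7e^(-5t)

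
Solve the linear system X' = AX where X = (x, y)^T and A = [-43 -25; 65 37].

x(t) = -2c_1e^(-3t)sin(5t) - c_1e^(-3t)cos(5t) - c_2e^(-3t)sin(5t) + 2c_2e^(-3t)cos(5t), y(t) = 3c_1e^(-3t)sin(5t) + 2c_1e^(-3t)cos(5t) + 2c_2e^(-3t)sin(5t) - 3c_2e^(-3t)cos(5t)

Coefficient matrix A = [[-43, -25], [65, 37]].
Characteristic polynomial det(A - λI) = λ^2 + 6λ + 34 = 0.
Eigenvalues λ = -3 ± 5i (complex conjugate pair).
For λ=-3+5i: an eigenvector is (-1,2) - i(-2,3) = (-1 + 2i, 2 - 3i).
A real fundamental pair from Re and Im of e^((-3+5i)t)v: X_1 = e^(-3t)(cos(5t)·(-1,2) + sin(5t)·(-2,3)), X_2 = e^(-3t)(sin(5t)·(-1,2) - cos(5t)·(-2,3)).
General solution: c_1X_1 + c_2X_2.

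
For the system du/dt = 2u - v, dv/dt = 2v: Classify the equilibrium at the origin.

A = [[2,-1],[0,2]]; det(A-λI) = λ^2 - 4λ + 4.
repeated λ = 2 with a single eigenvector.

unstable improper node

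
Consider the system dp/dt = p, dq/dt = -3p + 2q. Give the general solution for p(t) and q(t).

p(t) = C_2e^(t), q(t) = -C_1e^(2t) + 3C_2e^(t)

Coefficient matrix A = [[1, 0], [-3, 2]].
Characteristic polynomial det(A - λI) = λ^2 - 3λ + 2 = 0.
Eigenvalues λ = 2, 1.
For λ=2: (A-λI) row 1 is [-1, 0], so an eigenvector is (0, -1).
For λ=1: (A-λI) row 2 is [-3, 1], so an eigenvector is (1, 3).
General solution: C_1e^(2t)(0,-1) + C_2e^(t)(1,3).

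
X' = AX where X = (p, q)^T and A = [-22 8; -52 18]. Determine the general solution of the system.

p(t) = c_1e^(-2t)sin(4t) - c_1e^(-2t)cos(4t) - c_2e^(-2t)sin(4t) - c_2e^(-2t)cos(4t), q(t) = 3c_1e^(-2t)sin(4t) - 2c_1e^(-2t)cos(4t) - 2c_2e^(-2t)sin(4t) - 3c_2e^(-2t)cos(4t)

Coefficient matrix A = [[-22, 8], [-52, 18]].
Characteristic polynomial det(A - λI) = λ^2 + 4λ + 20 = 0.
Eigenvalues λ = -2 ± 4i (complex conjugate pair).
For λ=-2+4i: an eigenvector is (-1,-2) - i(1,3) = (-1 - i, -2 - 3i).
A real fundamental pair from Re and Im of e^((-2+4i)t)v: X_1 = e^(-2t)(cos(4t)·(-1,-2) + sin(4t)·(1,3)), X_2 = e^(-2t)(sin(4t)·(-1,-2) - cos(4t)·(1,3)).
General solution: c_1X_1 + c_2X_2.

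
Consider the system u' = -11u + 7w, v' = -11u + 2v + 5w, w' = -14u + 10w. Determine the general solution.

u(t) = K_1e^(3t) - K_3e^(-4t), v(t) = -K_1e^(3t) + K_2e^(2t) - K_3e^(-4t), w(t) = 2K_1e^(3t) - K_3e^(-4t)

Coefficient matrix A = [[-11, 0, 7], [-11, 2, 5], [-14, 0, 10]].
det(A - λI) = 0 gives eigenvalues λ = 3, 2, -4.
For λ=3: eigenvector (1,-1,2).
For λ=2: eigenvector (0,1,0).
For λ=-4: eigenvector (-1,-1,-1).
General solution: K_1e^(3t)(1,-1,2) + K_2e^(2t)(0,1,0) + K_3e^(-4t)(-1,-1,-1).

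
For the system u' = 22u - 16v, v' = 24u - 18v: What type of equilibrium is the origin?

saddle

A = [[22,-16],[24,-18]]; det(A-λI) = λ^2 - 4λ - 12.
λ = -2, 6: opposite signs.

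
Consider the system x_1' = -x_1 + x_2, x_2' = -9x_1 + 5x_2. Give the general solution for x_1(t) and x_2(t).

Coefficient matrix A = [[-1, 1], [-9, 5]].
Characteristic polynomial det(A - λI) = λ^2 - 4λ + 4 = 0.
Single eigenvalue λ = 2 with algebraic multiplicity 2.
Eigenvector v = (-1,-3); generalized eigenvector w with (A-λI)w=v is (0,-1).
General solution: e^(2t)[c_1·v + c_2·(t·v + w)].

x_1(t) = -c_1e^(2t) - c_2te^(2t), x_2(t) = -3c_1e^(2t) - 3c_2te^(2t) - c_2e^(2t)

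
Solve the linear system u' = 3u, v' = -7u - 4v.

u(t) = -C_1e^(3t), v(t) = C_1e^(3t) - C_2e^(-4t)

Coefficient matrix A = [[3, 0], [-7, -4]].
Characteristic polynomial det(A - λI) = λ^2 + λ - 12 = 0.
Eigenvalues λ = 3, -4.
For λ=3: (A-λI) row 2 is [-7, -7], so an eigenvector is (-1, 1).
For λ=-4: (A-λI) row 1 is [7, 0], so an eigenvector is (0, -1).
General solution: C_1e^(3t)(-1,1) + C_2e^(-4t)(0,-1).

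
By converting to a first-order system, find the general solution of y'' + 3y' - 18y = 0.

y(t) = K_1e^(3t) + K_2e^(-6t)

Let x_1 = y, x_2 = y'. Then x_1' = x_2 and x_2' = 18x_1 - 3x_2.
A = [[0,1],[18,-3]]; det(A-λI) = λ^2 + 3λ - 18.
Eigenvalues λ = 3, -6 with eigenvectors (1,3), (1,-6).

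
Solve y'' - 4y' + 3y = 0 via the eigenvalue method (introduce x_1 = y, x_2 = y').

Let x_1 = y, x_2 = y'. Then x_1' = x_2 and x_2' = -3x_1 + 4x_2.
A = [[0,1],[-3,4]]; det(A-λI) = λ^2 - 4λ + 3.
Eigenvalues λ = 3, 1 with eigenvectors (1,3), (1,1).

y(t) = C_1e^(3t) + C_2e^(t)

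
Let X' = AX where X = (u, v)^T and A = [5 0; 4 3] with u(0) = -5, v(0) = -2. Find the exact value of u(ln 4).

A = [[5,0],[4,3]]; eigenvalues λ = 5, 3.
Eigenvectors: (1,2) for λ=5, (0,-1) for λ=3.
From the initial condition, c_1 = -5, c_2 = -8.
u(ln 4) = (-5)(4^5)(1) + (-8)(4^3)(0) = -5120.

-5120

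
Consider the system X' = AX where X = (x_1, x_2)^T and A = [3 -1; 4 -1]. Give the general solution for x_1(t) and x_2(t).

Coefficient matrix A = [[3, -1], [4, -1]].
Characteristic polynomial det(A - λI) = λ^2 - 2λ + 1 = 0.
Single eigenvalue λ = 1 with algebraic multiplicity 2.
Eigenvector v = (-1,-2); generalized eigenvector w with (A-λI)w=v is (1,3).
General solution: e^(t)[c_1·v + c_2·(t·v + w)].

x_1(t) = -c_1e^(t) - c_2te^(t) + c_2e^(t), x_2(t) = -2c_1e^(t) - 2c_2te^(t) + 3c_2e^(t)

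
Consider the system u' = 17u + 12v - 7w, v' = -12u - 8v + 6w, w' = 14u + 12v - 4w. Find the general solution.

u(t) = -K_1e^(3t) + 2K_2e^(4t) + K_3e^(-2t), v(t) = -K_2e^(4t) - K_3e^(-2t), w(t) = -2K_1e^(3t) + 2K_2e^(4t) + K_3e^(-2t)

Coefficient matrix A = [[17, 12, -7], [-12, -8, 6], [14, 12, -4]].
det(A - λI) = 0 gives eigenvalues λ = 3, 4, -2.
For λ=3: eigenvector (-1,0,-2).
For λ=4: eigenvector (2,-1,2).
For λ=-2: eigenvector (1,-1,1).
General solution: K_1e^(3t)(-1,0,-2) + K_2e^(4t)(2,-1,2) + K_3e^(-2t)(1,-1,1).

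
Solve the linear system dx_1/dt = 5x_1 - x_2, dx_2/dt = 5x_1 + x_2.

x_1(t) = K_1e^(3t)cos(t) + K_2e^(3t)sin(t), x_2(t) = K_1e^(3t)sin(t) + 2K_1e^(3t)cos(t) + 2K_2e^(3t)sin(t) - K_2e^(3t)cos(t)

Coefficient matrix A = [[5, -1], [5, 1]].
Characteristic polynomial det(A - λI) = λ^2 - 6λ + 10 = 0.
Eigenvalues λ = 3 ± i (complex conjugate pair).
For λ=3+i: an eigenvector is (1,2) - i(0,1) = (1, 2 - i).
A real fundamental pair from Re and Im of e^((3+i)t)v: X_1 = e^(3t)(cos(t)·(1,2) + sin(t)·(0,1)), X_2 = e^(3t)(sin(t)·(1,2) - cos(t)·(0,1)).
General solution: K_1X_1 + K_2X_2.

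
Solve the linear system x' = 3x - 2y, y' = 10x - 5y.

Coefficient matrix A = [[3, -2], [10, -5]].
Characteristic polynomial det(A - λI) = λ^2 + 2λ + 5 = 0.
Eigenvalues λ = -1 ± 2i (complex conjugate pair).
For λ=-1+2i: an eigenvector is (0,-1) - i(1,2) = (0 - i, -1 - 2i).
A real fundamental pair from Re and Im of e^((-1+2i)t)v: X_1 = e^(-t)(cos(2t)·(0,-1) + sin(2t)·(1,2)), X_2 = e^(-t)(sin(2t)·(0,-1) - cos(2t)·(1,2)).
General solution: c_1X_1 + c_2X_2.

x(t) = c_1e^(-t)sin(2t) - c_2e^(-t)cos(2t), y(t) = 2c_1e^(-t)sin(2t) - c_1e^(-t)cos(2t) - c_2e^(-t)sin(2t) - 2c_2e^(-t)cos(2t)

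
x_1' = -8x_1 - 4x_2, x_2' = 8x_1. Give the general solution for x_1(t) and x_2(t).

x_1(t) = -c_1e^(-4t)sin(4t) + c_2e^(-4t)cos(4t), x_2(t) = c_1e^(-4t)sin(4t) + c_1e^(-4t)cos(4t) + c_2e^(-4t)sin(4t) - c_2e^(-4t)cos(4t)

Coefficient matrix A = [[-8, -4], [8, 0]].
Characteristic polynomial det(A - λI) = λ^2 + 8λ + 32 = 0.
Eigenvalues λ = -4 ± 4i (complex conjugate pair).
For λ=-4+4i: an eigenvector is (0,1) - i(-1,1) = (0 + i, 1 - i).
A real fundamental pair from Re and Im of e^((-4+4i)t)v: X_1 = e^(-4t)(cos(4t)·(0,1) + sin(4t)·(-1,1)), X_2 = e^(-4t)(sin(4t)·(0,1) - cos(4t)·(-1,1)).
General solution: c_1X_1 + c_2X_2.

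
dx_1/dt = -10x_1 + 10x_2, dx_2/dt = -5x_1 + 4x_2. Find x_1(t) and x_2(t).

x_1(t) = -K_1e^(-3t)sin(t) + 3K_1e^(-3t)cos(t) + 3K_2e^(-3t)sin(t) + K_2e^(-3t)cos(t), x_2(t) = -K_1e^(-3t)sin(t) + 2K_1e^(-3t)cos(t) + 2K_2e^(-3t)sin(t) + K_2e^(-3t)cos(t)

Coefficient matrix A = [[-10, 10], [-5, 4]].
Characteristic polynomial det(A - λI) = λ^2 + 6λ + 10 = 0.
Eigenvalues λ = -3 ± i (complex conjugate pair).
For λ=-3+i: an eigenvector is (3,2) - i(-1,-1) = (3 + i, 2 + i).
A real fundamental pair from Re and Im of e^((-3+i)t)v: X_1 = e^(-3t)(cos(t)·(3,2) + sin(t)·(-1,-1)), X_2 = e^(-3t)(sin(t)·(3,2) - cos(t)·(-1,-1)).
General solution: K_1X_1 + K_2X_2.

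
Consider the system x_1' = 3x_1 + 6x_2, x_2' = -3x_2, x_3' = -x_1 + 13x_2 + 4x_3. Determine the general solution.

x_1(t) = -K_1e^(-3t) + K_2e^(3t), x_2(t) = K_1e^(-3t), x_3(t) = -2K_1e^(-3t) + K_2e^(3t) + K_3e^(4t)

Coefficient matrix A = [[3, 6, 0], [0, -3, 0], [-1, 13, 4]].
det(A - λI) = 0 gives eigenvalues λ = -3, 3, 4.
For λ=-3: eigenvector (-1,1,-2).
For λ=3: eigenvector (1,0,1).
For λ=4: eigenvector (0,0,1).
General solution: K_1e^(-3t)(-1,1,-2) + K_2e^(3t)(1,0,1) + K_3e^(4t)(0,0,1).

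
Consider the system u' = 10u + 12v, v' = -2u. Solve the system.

Coefficient matrix A = [[10, 12], [-2, 0]].
Characteristic polynomial det(A - λI) = λ^2 - 10λ + 24 = 0.
Eigenvalues λ = 4, 6.
For λ=4: (A-λI) row 1 is [6, 12], so an eigenvector is (-2, 1).
For λ=6: (A-λI) row 1 is [4, 12], so an eigenvector is (-3, 1).
General solution: C_1e^(4t)(-2,1) + C_2e^(6t)(-3,1).

u(t) = -2C_1e^(4t) - 3C_2e^(6t), v(t) = C_1e^(4t) + C_2e^(6t)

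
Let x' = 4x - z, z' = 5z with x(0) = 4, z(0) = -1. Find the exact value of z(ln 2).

-32

A = [[4,-1],[0,5]]; eigenvalues λ = 4, 5.
Eigenvectors: (-1,0) for λ=4, (1,-1) for λ=5.
From the initial condition, c_1 = -3, c_2 = 1.
z(ln 2) = (-3)(2^4)(0) + (1)(2^5)(-1) = -32.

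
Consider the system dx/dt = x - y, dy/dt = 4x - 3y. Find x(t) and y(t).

x(t) = -C_1e^(-t) - C_2te^(-t) + C_2e^(-t), y(t) = -2C_1e^(-t) - 2C_2te^(-t) + 3C_2e^(-t)

Coefficient matrix A = [[1, -1], [4, -3]].
Characteristic polynomial det(A - λI) = λ^2 + 2λ + 1 = 0.
Single eigenvalue λ = -1 with algebraic multiplicity 2.
Eigenvector v = (-1,-2); generalized eigenvector w with (A-λI)w=v is (1,3).
General solution: e^(-t)[C_1·v + C_2·(t·v + w)].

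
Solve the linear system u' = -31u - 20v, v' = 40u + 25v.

u(t) = -K_1e^(-3t)sin(4t) - 2K_1e^(-3t)cos(4t) - 2K_2e^(-3t)sin(4t) + K_2e^(-3t)cos(4t), v(t) = K_1e^(-3t)sin(4t) + 3K_1e^(-3t)cos(4t) + 3K_2e^(-3t)sin(4t) - K_2e^(-3t)cos(4t)

Coefficient matrix A = [[-31, -20], [40, 25]].
Characteristic polynomial det(A - λI) = λ^2 + 6λ + 25 = 0.
Eigenvalues λ = -3 ± 4i (complex conjugate pair).
For λ=-3+4i: an eigenvector is (-2,3) - i(-1,1) = (-2 + i, 3 - i).
A real fundamental pair from Re and Im of e^((-3+4i)t)v: X_1 = e^(-3t)(cos(4t)·(-2,3) + sin(4t)·(-1,1)), X_2 = e^(-3t)(sin(4t)·(-2,3) - cos(4t)·(-1,1)).
General solution: K_1X_1 + K_2X_2.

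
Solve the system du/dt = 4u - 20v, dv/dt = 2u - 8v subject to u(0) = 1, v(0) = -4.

Coefficient matrix A = [[4, -20], [2, -8]].
Characteristic polynomial det(A - λI) = λ^2 + 4λ + 8 = 0.
Eigenvalues λ = -2 ± 2i (complex conjugate pair).
For λ=-2+2i: an eigenvector is (-3,-1) - i(1,0) = (-3 - i, -1).
A real fundamental pair from Re and Im of e^((-2+2i)t)v: X_1 = e^(-2t)(cos(2t)·(-3,-1) + sin(2t)·(1,0)), X_2 = e^(-2t)(sin(2t)·(-3,-1) - cos(2t)·(1,0)).
General solution: c_1X_1 + c_2X_2.
Applying u(0)=1, v(0)=-4 gives c_1=4, c_2=-13.

u(t) = 43e^(-2t)sin(2t) + e^(-2t)cos(2t), v(t) = 13e^(-2t)sin(2t) - 4e^(-2t)cos(2t)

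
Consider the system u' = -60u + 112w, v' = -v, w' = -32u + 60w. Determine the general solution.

u(t) = -7c_1e^(4t) + 2c_2e^(-4t), v(t) = c_3e^(-t), w(t) = -4c_1e^(4t) + c_2e^(-4t)

Coefficient matrix A = [[-60, 0, 112], [0, -1, 0], [-32, 0, 60]].
det(A - λI) = 0 gives eigenvalues λ = 4, -4, -1.
For λ=4: eigenvector (-7,0,-4).
For λ=-4: eigenvector (2,0,1).
For λ=-1: eigenvector (0,1,0).
General solution: c_1e^(4t)(-7,0,-4) + c_2e^(-4t)(2,0,1) + c_3e^(-t)(0,1,0).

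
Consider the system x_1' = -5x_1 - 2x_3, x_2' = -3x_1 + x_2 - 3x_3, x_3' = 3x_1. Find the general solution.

x_1(t) = K_1e^(-3t) - 2K_3e^(-2t), x_2(t) = K_2e^(t) + K_3e^(-2t), x_3(t) = -K_1e^(-3t) + 3K_3e^(-2t)

Coefficient matrix A = [[-5, 0, -2], [-3, 1, -3], [3, 0, 0]].
det(A - λI) = 0 gives eigenvalues λ = -3, 1, -2.
For λ=-3: eigenvector (1,0,-1).
For λ=1: eigenvector (0,1,0).
For λ=-2: eigenvector (-2,1,3).
General solution: K_1e^(-3t)(1,0,-1) + K_2e^(t)(0,1,0) + K_3e^(-2t)(-2,1,3).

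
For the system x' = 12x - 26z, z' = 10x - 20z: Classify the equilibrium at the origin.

A = [[12,-26],[10,-20]]; det(A-λI) = λ^2 + 8λ + 20.
λ = -4 ± 2i: negative real part.

stable spiral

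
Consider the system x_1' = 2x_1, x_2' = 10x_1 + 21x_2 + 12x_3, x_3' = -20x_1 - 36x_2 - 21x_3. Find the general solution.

Coefficient matrix A = [[2, 0, 0], [10, 21, 12], [-20, -36, -21]].
det(A - λI) = 0 gives eigenvalues λ = 2, -3, 3.
For λ=2: eigenvector (1,2,-4).
For λ=-3: eigenvector (0,1,-2).
For λ=3: eigenvector (0,2,-3).
General solution: c_1e^(2t)(1,2,-4) + c_2e^(-3t)(0,1,-2) + c_3e^(3t)(0,2,-3).

x_1(t) = c_1e^(2t), x_2(t) = 2c_1e^(2t) + c_2e^(-3t) + 2c_3e^(3t), x_3(t) = -4c_1e^(2t) - 2c_2e^(-3t) - 3c_3e^(3t)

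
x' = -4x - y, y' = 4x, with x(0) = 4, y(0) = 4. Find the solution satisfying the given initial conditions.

Coefficient matrix A = [[-4, -1], [4, 0]].
Characteristic polynomial det(A - λI) = λ^2 + 4λ + 4 = 0.
Single eigenvalue λ = -2 with algebraic multiplicity 2.
Eigenvector v = (-1,2); generalized eigenvector w with (A-λI)w=v is (0,1).
General solution: e^(-2t)[K_1·v + K_2·(t·v + w)].
Applying x(0)=4, y(0)=4 gives K_1=-4, K_2=12.

x(t) = -12te^(-2t) + 4e^(-2t), y(t) = 24te^(-2t) + 4e^(-2t)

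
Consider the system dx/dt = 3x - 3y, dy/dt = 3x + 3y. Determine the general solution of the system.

Coefficient matrix A = [[3, -3], [3, 3]].
Characteristic polynomial det(A - λI) = λ^2 - 6λ + 18 = 0.
Eigenvalues λ = 3 ± 3i (complex conjugate pair).
For λ=3+3i: an eigenvector is (0,1) - i(-1,0) = (0 + i, 1).
A real fundamental pair from Re and Im of e^((3+3i)t)v: X_1 = e^(3t)(cos(3t)·(0,1) + sin(3t)·(-1,0)), X_2 = e^(3t)(sin(3t)·(0,1) - cos(3t)·(-1,0)).
General solution: c_1X_1 + c_2X_2.

x(t) = -c_1e^(3t)sin(3t) + c_2e^(3t)cos(3t), y(t) = c_1e^(3t)cos(3t) + c_2e^(3t)sin(3t)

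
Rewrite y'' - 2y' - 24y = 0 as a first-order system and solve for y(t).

Let x_1 = y, x_2 = y'. Then x_1' = x_2 and x_2' = 24x_1 + 2x_2.
A = [[0,1],[24,2]]; det(A-λI) = λ^2 - 2λ - 24.
Eigenvalues λ = -4, 6 with eigenvectors (1,-4), (1,6).

y(t) = c_1e^(-4t) + c_2e^(6t)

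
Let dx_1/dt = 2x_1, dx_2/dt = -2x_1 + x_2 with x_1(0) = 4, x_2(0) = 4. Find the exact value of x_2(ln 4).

A = [[2,0],[-2,1]]; eigenvalues λ = 2, 1.
Eigenvectors: (-1,2) for λ=2, (0,1) for λ=1.
From the initial condition, c_1 = -4, c_2 = 12.
x_2(ln 4) = (-4)(4^2)(2) + (12)(4^1)(1) = -80.

-80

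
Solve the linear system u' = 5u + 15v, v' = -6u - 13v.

u(t) = 2K_1e^(-4t)sin(3t) - K_1e^(-4t)cos(3t) - K_2e^(-4t)sin(3t) - 2K_2e^(-4t)cos(3t), v(t) = -K_1e^(-4t)sin(3t) + K_1e^(-4t)cos(3t) + K_2e^(-4t)sin(3t) + K_2e^(-4t)cos(3t)

Coefficient matrix A = [[5, 15], [-6, -13]].
Characteristic polynomial det(A - λI) = λ^2 + 8λ + 25 = 0.
Eigenvalues λ = -4 ± 3i (complex conjugate pair).
For λ=-4+3i: an eigenvector is (-1,1) - i(2,-1) = (-1 - 2i, 1 + i).
A real fundamental pair from Re and Im of e^((-4+3i)t)v: X_1 = e^(-4t)(cos(3t)·(-1,1) + sin(3t)·(2,-1)), X_2 = e^(-4t)(sin(3t)·(-1,1) - cos(3t)·(2,-1)).
General solution: K_1X_1 + K_2X_2.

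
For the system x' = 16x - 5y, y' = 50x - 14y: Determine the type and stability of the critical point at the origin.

A = [[16,-5],[50,-14]]; det(A-λI) = λ^2 - 2λ + 26.
λ = 1 ± 5i: positive real part.

unstable spiral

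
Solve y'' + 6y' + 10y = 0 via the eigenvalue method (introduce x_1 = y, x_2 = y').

y(t) = C_1e^(-3t)cos(t) + C_2e^(-3t)sin(t)

Let x_1 = y, x_2 = y'. Then x_1' = x_2 and x_2' = -10x_1 - 6x_2.
A = [[0,1],[-10,-6]]; det(A-λI) = λ^2 + 6λ + 10.
Eigenvalues λ = -3 ± i.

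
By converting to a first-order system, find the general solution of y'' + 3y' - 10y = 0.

Let x_1 = y, x_2 = y'. Then x_1' = x_2 and x_2' = 10x_1 - 3x_2.
A = [[0,1],[10,-3]]; det(A-λI) = λ^2 + 3λ - 10.
Eigenvalues λ = 2, -5 with eigenvectors (1,2), (1,-5).

y(t) = K_1e^(2t) + K_2e^(-5t)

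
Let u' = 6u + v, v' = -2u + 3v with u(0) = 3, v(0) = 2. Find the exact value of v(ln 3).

A = [[6,1],[-2,3]]; eigenvalues λ = 4, 5.
Eigenvectors: (1,-2) for λ=4, (1,-1) for λ=5.
From the initial condition, c_1 = -5, c_2 = 8.
v(ln 3) = (-5)(3^4)(-2) + (8)(3^5)(-1) = -1134.

-1134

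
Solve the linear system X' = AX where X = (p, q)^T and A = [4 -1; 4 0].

p(t) = -C_1e^(2t) - C_2te^(2t), q(t) = -2C_1e^(2t) - 2C_2te^(2t) + C_2e^(2t)

Coefficient matrix A = [[4, -1], [4, 0]].
Characteristic polynomial det(A - λI) = λ^2 - 4λ + 4 = 0.
Single eigenvalue λ = 2 with algebraic multiplicity 2.
Eigenvector v = (-1,-2); generalized eigenvector w with (A-λI)w=v is (0,1).
General solution: e^(2t)[C_1·v + C_2·(t·v + w)].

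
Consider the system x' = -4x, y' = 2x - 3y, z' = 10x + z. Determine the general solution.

Coefficient matrix A = [[-4, 0, 0], [2, -3, 0], [10, 0, 1]].
det(A - λI) = 0 gives eigenvalues λ = -4, -3, 1.
For λ=-4: eigenvector (1,-2,-2).
For λ=-3: eigenvector (0,1,0).
For λ=1: eigenvector (0,0,1).
General solution: c_1e^(-4t)(1,-2,-2) + c_2e^(-3t)(0,1,0) + c_3e^(t)(0,0,1).

x(t) = c_1e^(-4t), y(t) = -2c_1e^(-4t) + c_2e^(-3t), z(t) = -2c_1e^(-4t) + c_3e^(t)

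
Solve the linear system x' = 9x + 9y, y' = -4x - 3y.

x(t) = -3C_1e^(3t) - 3C_2te^(3t) + C_2e^(3t), y(t) = 2C_1e^(3t) + 2C_2te^(3t) - C_2e^(3t)

Coefficient matrix A = [[9, 9], [-4, -3]].
Characteristic polynomial det(A - λI) = λ^2 - 6λ + 9 = 0.
Single eigenvalue λ = 3 with algebraic multiplicity 2.
Eigenvector v = (-3,2); generalized eigenvector w with (A-λI)w=v is (1,-1).
General solution: e^(3t)[C_1·v + C_2·(t·v + w)].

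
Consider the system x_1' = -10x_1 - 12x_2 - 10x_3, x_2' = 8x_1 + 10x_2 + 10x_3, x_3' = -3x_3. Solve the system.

x_1(t) = 3c_1e^(-2t) - c_2e^(2t) + 2c_3e^(-3t), x_2(t) = -2c_1e^(-2t) + c_2e^(2t) - 2c_3e^(-3t), x_3(t) = c_3e^(-3t)

Coefficient matrix A = [[-10, -12, -10], [8, 10, 10], [0, 0, -3]].
det(A - λI) = 0 gives eigenvalues λ = -2, 2, -3.
For λ=-2: eigenvector (3,-2,0).
For λ=2: eigenvector (-1,1,0).
For λ=-3: eigenvector (2,-2,1).
General solution: c_1e^(-2t)(3,-2,0) + c_2e^(2t)(-1,1,0) + c_3e^(-3t)(2,-2,1).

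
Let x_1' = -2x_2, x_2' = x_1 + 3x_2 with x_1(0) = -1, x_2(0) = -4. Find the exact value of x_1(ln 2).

16

A = [[0,-2],[1,3]]; eigenvalues λ = 1, 2.
Eigenvectors: (2,-1) for λ=1, (-1,1) for λ=2.
From the initial condition, c_1 = -5, c_2 = -9.
x_1(ln 2) = (-5)(2^1)(2) + (-9)(2^2)(-1) = 16.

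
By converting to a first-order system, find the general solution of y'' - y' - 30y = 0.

y(t) = C_1e^(-5t) + C_2e^(6t)

Let x_1 = y, x_2 = y'. Then x_1' = x_2 and x_2' = 30x_1 + x_2.
A = [[0,1],[30,1]]; det(A-λI) = λ^2 - λ - 30.
Eigenvalues λ = -5, 6 with eigenvectors (1,-5), (1,6).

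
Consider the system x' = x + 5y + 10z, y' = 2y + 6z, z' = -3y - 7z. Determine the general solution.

Coefficient matrix A = [[1, 5, 10], [0, 2, 6], [0, -3, -7]].
det(A - λI) = 0 gives eigenvalues λ = 1, -4, -1.
For λ=1: eigenvector (1,0,0).
For λ=-4: eigenvector (-1,-1,1).
For λ=-1: eigenvector (0,2,-1).
General solution: c_1e^(t)(1,0,0) + c_2e^(-4t)(-1,-1,1) + c_3e^(-t)(0,2,-1).

x(t) = c_1e^(t) - c_2e^(-4t), y(t) = -c_2e^(-4t) + 2c_3e^(-t), z(t) = c_2e^(-4t) - c_3e^(-t)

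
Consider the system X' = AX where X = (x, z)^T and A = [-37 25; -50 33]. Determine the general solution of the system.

Coefficient matrix A = [[-37, 25], [-50, 33]].
Characteristic polynomial det(A - λI) = λ^2 + 4λ + 29 = 0.
Eigenvalues λ = -2 ± 5i (complex conjugate pair).
For λ=-2+5i: an eigenvector is (-2,-3) - i(-1,-1) = (-2 + i, -3 + i).
A real fundamental pair from Re and Im of e^((-2+5i)t)v: X_1 = e^(-2t)(cos(5t)·(-2,-3) + sin(5t)·(-1,-1)), X_2 = e^(-2t)(sin(5t)·(-2,-3) - cos(5t)·(-1,-1)).
General solution: c_1X_1 + c_2X_2.

x(t) = -c_1e^(-2t)sin(5t) - 2c_1e^(-2t)cos(5t) - 2c_2e^(-2t)sin(5t) + c_2e^(-2t)cos(5t), z(t) = -c_1e^(-2t)sin(5t) - 3c_1e^(-2t)cos(5t) - 3c_2e^(-2t)sin(5t) + c_2e^(-2t)cos(5t)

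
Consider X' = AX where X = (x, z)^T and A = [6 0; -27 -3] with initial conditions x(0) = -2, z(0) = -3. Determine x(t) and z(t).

x(t) = -2e^(6t), z(t) = 6e^(6t) - 9e^(-3t)

Coefficient matrix A = [[6, 0], [-27, -3]].
Characteristic polynomial det(A - λI) = λ^2 - 3λ - 18 = 0.
Eigenvalues λ = -3, 6.
For λ=-3: (A-λI) row 1 is [9, 0], so an eigenvector is (0, -1).
For λ=6: (A-λI) row 2 is [-27, -9], so an eigenvector is (-1, 3).
General solution: K_1e^(-3t)(0,-1) + K_2e^(6t)(-1,3).
Applying x(0)=-2, z(0)=-3 gives K_1=9, K_2=2.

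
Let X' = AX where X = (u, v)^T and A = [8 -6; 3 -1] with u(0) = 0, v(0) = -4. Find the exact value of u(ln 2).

A = [[8,-6],[3,-1]]; eigenvalues λ = 2, 5.
Eigenvectors: (-1,-1) for λ=2, (-2,-1) for λ=5.
From the initial condition, c_1 = 8, c_2 = -4.
u(ln 2) = (8)(2^2)(-1) + (-4)(2^5)(-2) = 224.

224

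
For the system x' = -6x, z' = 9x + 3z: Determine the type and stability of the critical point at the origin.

A = [[-6,0],[9,3]]; det(A-λI) = λ^2 + 3λ - 18.
λ = -6, 3: opposite signs.

saddle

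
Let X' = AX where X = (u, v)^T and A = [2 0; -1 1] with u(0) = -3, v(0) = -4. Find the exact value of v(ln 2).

A = [[2,0],[-1,1]]; eigenvalues λ = 2, 1.
Eigenvectors: (1,-1) for λ=2, (0,-1) for λ=1.
From the initial condition, c_1 = -3, c_2 = 7.
v(ln 2) = (-3)(2^2)(-1) + (7)(2^1)(-1) = -2.

-2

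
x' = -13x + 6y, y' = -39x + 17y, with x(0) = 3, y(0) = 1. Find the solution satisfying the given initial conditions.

Coefficient matrix A = [[-13, 6], [-39, 17]].
Characteristic polynomial det(A - λI) = λ^2 - 4λ + 13 = 0.
Eigenvalues λ = 2 ± 3i (complex conjugate pair).
For λ=2+3i: an eigenvector is (-1,-2) - i(1,3) = (-1 - i, -2 - 3i).
A real fundamental pair from Re and Im of e^((2+3i)t)v: X_1 = e^(2t)(cos(3t)·(-1,-2) + sin(3t)·(1,3)), X_2 = e^(2t)(sin(3t)·(-1,-2) - cos(3t)·(1,3)).
General solution: C_1X_1 + C_2X_2.
Applying x(0)=3, y(0)=1 gives C_1=-8, C_2=5.

x(t) = -13e^(2t)sin(3t) + 3e^(2t)cos(3t), y(t) = -34e^(2t)sin(3t) + e^(2t)cos(3t)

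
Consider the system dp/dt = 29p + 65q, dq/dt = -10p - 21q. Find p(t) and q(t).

Coefficient matrix A = [[29, 65], [-10, -21]].
Characteristic polynomial det(A - λI) = λ^2 - 8λ + 41 = 0.
Eigenvalues λ = 4 ± 5i (complex conjugate pair).
For λ=4+5i: an eigenvector is (3,-1) - i(2,-1) = (3 - 2i, -1 + i).
A real fundamental pair from Re and Im of e^((4+5i)t)v: X_1 = e^(4t)(cos(5t)·(3,-1) + sin(5t)·(2,-1)), X_2 = e^(4t)(sin(5t)·(3,-1) - cos(5t)·(2,-1)).
General solution: K_1X_1 + K_2X_2.

p(t) = 2K_1e^(4t)sin(5t) + 3K_1e^(4t)cos(5t) + 3K_2e^(4t)sin(5t) - 2K_2e^(4t)cos(5t), q(t) = -K_1e^(4t)sin(5t) - K_1e^(4t)cos(5t) - K_2e^(4t)sin(5t) + K_2e^(4t)cos(5t)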